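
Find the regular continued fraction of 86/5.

Run the Euclidean algorithm on 86 and 5; the successive quotients are the partial quotients a_0, a_1, ... (each step inverts the fractional part left over by the previous one):
  86 = 17*5 + 1, so a_0 = 17.
  5 = 5*1 + 0, so a_1 = 5.
The remainder reaches 0 after 2 divisions, so the expansion has 2 partial quotients, read off in order.

[17; 5]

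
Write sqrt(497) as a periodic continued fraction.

[22; (3, 2, 2, 5, 6, 5, 2, 2, 3, 44)]

Write x_i = (sqrt(497) + m_i)/d_i with (m_0, d_0) = (0, 1). a_0 = floor(sqrt(497)) = 22, since 22^2 = 484 <= 497 < 529 = 23^2.
Iterate m_{i+1} = d_i*a_i - m_i, d_{i+1} = (497 - m_{i+1}^2)/d_i, a_{i+1} = floor((a_0 + m_{i+1})/d_{i+1}):
  m_1 = 1*22 - 0 = 22, d_1 = (497 - 22^2)/1 = 13/1 = 13, a_1 = floor((22 + 22)/13) = 3.
  m_2 = 13*3 - 22 = 17, d_2 = (497 - 17^2)/13 = 208/13 = 16, a_2 = floor((22 + 17)/16) = 2.
  m_3 = 16*2 - 17 = 15, d_3 = (497 - 15^2)/16 = 272/16 = 17, a_3 = floor((22 + 15)/17) = 2.
  m_4 = 17*2 - 15 = 19, d_4 = (497 - 19^2)/17 = 136/17 = 8, a_4 = floor((22 + 19)/8) = 5.
  m_5 = 8*5 - 19 = 21, d_5 = (497 - 21^2)/8 = 56/8 = 7, a_5 = floor((22 + 21)/7) = 6.
  m_6 = 7*6 - 21 = 21, d_6 = (497 - 21^2)/7 = 56/7 = 8, a_6 = floor((22 + 21)/8) = 5.
  m_7 = 8*5 - 21 = 19, d_7 = (497 - 19^2)/8 = 136/8 = 17, a_7 = floor((22 + 19)/17) = 2.
  m_8 = 17*2 - 19 = 15, d_8 = (497 - 15^2)/17 = 272/17 = 16, a_8 = floor((22 + 15)/16) = 2.
  m_9 = 16*2 - 15 = 17, d_9 = (497 - 17^2)/16 = 208/16 = 13, a_9 = floor((22 + 17)/13) = 3.
  m_10 = 13*3 - 17 = 22, d_10 = (497 - 22^2)/13 = 13/13 = 1, a_10 = floor((22 + 22)/1) = 44.
  m_11 = 1*44 - 22 = 22, d_11 = (497 - 22^2)/1 = 13/1 = 13: (m_11, d_11) = (m_1, d_1) = (22, 13), so from here the quotients repeat a_1, ..., a_10; the period length is 10.
Hence the expansion of sqrt(497) is a_0 = 22 followed by the repeating block 3, 2, 2, 5, 6, 5, 2, 2, 3, 44 (period 10).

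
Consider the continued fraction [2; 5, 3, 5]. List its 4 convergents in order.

2/1, 11/5, 35/16, 186/85

Using the convergent recurrence p_i = a_i*p_{i-1} + p_{i-2}, q_i = a_i*q_{i-1} + q_{i-2} with p_{-2}=0, p_{-1}=1, q_{-2}=1, q_{-1}=0:
  i=0: a_0=2, p_0 = 2*1 + 0 = 2, q_0 = 2*0 + 1 = 1.
  i=1: a_1=5, p_1 = 5*2 + 1 = 11, q_1 = 5*1 + 0 = 5.
  i=2: a_2=3, p_2 = 3*11 + 2 = 35, q_2 = 3*5 + 1 = 16.
  i=3: a_3=5, p_3 = 5*35 + 11 = 186, q_3 = 5*16 + 5 = 85.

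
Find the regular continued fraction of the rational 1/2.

[0; 2]

Run the Euclidean algorithm on 1 and 2; the successive quotients are the partial quotients a_0, a_1, ... (each step inverts the fractional part left over by the previous one):
  1 = 0*2 + 1, so a_0 = 0.
  2 = 2*1 + 0, so a_1 = 2.
The remainder reaches 0 after 2 divisions, so the expansion has 2 partial quotients, read off in order.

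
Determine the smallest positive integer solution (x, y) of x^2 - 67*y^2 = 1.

First expand sqrt(67) as a continued fraction. With x_i = (sqrt(67) + m_i)/d_i and (m_0, d_0) = (0, 1): a_0 = floor(sqrt(67)) = 8, since 8^2 = 64 <= 67 < 81 = 9^2.
Iterate m_{i+1} = d_i*a_i - m_i, d_{i+1} = (67 - m_{i+1}^2)/d_i, a_{i+1} = floor((a_0 + m_{i+1})/d_{i+1}):
  m_1 = 1*8 - 0 = 8, d_1 = (67 - 8^2)/1 = 3/1 = 3, a_1 = floor((8 + 8)/3) = 5.
  m_2 = 3*5 - 8 = 7, d_2 = (67 - 7^2)/3 = 18/3 = 6, a_2 = floor((8 + 7)/6) = 2.
  m_3 = 6*2 - 7 = 5, d_3 = (67 - 5^2)/6 = 42/6 = 7, a_3 = floor((8 + 5)/7) = 1.
  m_4 = 7*1 - 5 = 2, d_4 = (67 - 2^2)/7 = 63/7 = 9, a_4 = floor((8 + 2)/9) = 1.
  m_5 = 9*1 - 2 = 7, d_5 = (67 - 7^2)/9 = 18/9 = 2, a_5 = floor((8 + 7)/2) = 7.
  m_6 = 2*7 - 7 = 7, d_6 = (67 - 7^2)/2 = 18/2 = 9, a_6 = floor((8 + 7)/9) = 1.
  m_7 = 9*1 - 7 = 2, d_7 = (67 - 2^2)/9 = 63/9 = 7, a_7 = floor((8 + 2)/7) = 1.
  m_8 = 7*1 - 2 = 5, d_8 = (67 - 5^2)/7 = 42/7 = 6, a_8 = floor((8 + 5)/6) = 2.
  m_9 = 6*2 - 5 = 7, d_9 = (67 - 7^2)/6 = 18/6 = 3, a_9 = floor((8 + 7)/3) = 5.
  m_10 = 3*5 - 7 = 8, d_10 = (67 - 8^2)/3 = 3/3 = 1, a_10 = floor((8 + 8)/1) = 16.
  m_11 = 1*16 - 8 = 8, d_11 = (67 - 8^2)/1 = 3/1 = 3: (m_11, d_11) = (m_1, d_1) = (8, 3), so from here the quotients repeat a_1, ..., a_10; the period length is 10.
So sqrt(67) = [8; (5, 2, 1, 1, 7, 1, 1, 2, 5, 16)] with period length k = 10.
k is even, so the fundamental solution of x^2 - 67y^2 = 1 is (p_{k-1}, q_{k-1}) = (p_9, q_9); compute convergents through index 9.
Convergents (p_i = a_i*p_{i-1} + p_{i-2}, q_i = a_i*q_{i-1} + q_{i-2} with p_{-2}=0, p_{-1}=1, q_{-2}=1, q_{-1}=0):
  i=0: a_0=8, p_0 = 8*1 + 0 = 8, q_0 = 8*0 + 1 = 1.
  i=1: a_1=5, p_1 = 5*8 + 1 = 41, q_1 = 5*1 + 0 = 5.
  i=2: a_2=2, p_2 = 2*41 + 8 = 90, q_2 = 2*5 + 1 = 11.
  i=3: a_3=1, p_3 = 1*90 + 41 = 131, q_3 = 1*11 + 5 = 16.
  i=4: a_4=1, p_4 = 1*131 + 90 = 221, q_4 = 1*16 + 11 = 27.
  i=5: a_5=7, p_5 = 7*221 + 131 = 1678, q_5 = 7*27 + 16 = 205.
  i=6: a_6=1, p_6 = 1*1678 + 221 = 1899, q_6 = 1*205 + 27 = 232.
  i=7: a_7=1, p_7 = 1*1899 + 1678 = 3577, q_7 = 1*232 + 205 = 437.
  i=8: a_8=2, p_8 = 2*3577 + 1899 = 9053, q_8 = 2*437 + 232 = 1106.
  i=9: a_9=5, p_9 = 5*9053 + 3577 = 48842, q_9 = 5*1106 + 437 = 5967.
Check: 48842^2 - 67*5967^2 = 2385540964 - 2385540963 = 1, so (x, y) = (48842, 5967) solves the equation, and by the theorem it is the least positive solution.

(x, y) = (48842, 5967)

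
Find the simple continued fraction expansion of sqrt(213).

[14; (1, 1, 2, 6, 1, 8, 1, 6, 2, 1, 1, 28)]

Write x_i = (sqrt(213) + m_i)/d_i with (m_0, d_0) = (0, 1). a_0 = floor(sqrt(213)) = 14, since 14^2 = 196 <= 213 < 225 = 15^2.
Iterate m_{i+1} = d_i*a_i - m_i, d_{i+1} = (213 - m_{i+1}^2)/d_i, a_{i+1} = floor((a_0 + m_{i+1})/d_{i+1}):
  m_1 = 1*14 - 0 = 14, d_1 = (213 - 14^2)/1 = 17/1 = 17, a_1 = floor((14 + 14)/17) = 1.
  m_2 = 17*1 - 14 = 3, d_2 = (213 - 3^2)/17 = 204/17 = 12, a_2 = floor((14 + 3)/12) = 1.
  m_3 = 12*1 - 3 = 9, d_3 = (213 - 9^2)/12 = 132/12 = 11, a_3 = floor((14 + 9)/11) = 2.
  m_4 = 11*2 - 9 = 13, d_4 = (213 - 13^2)/11 = 44/11 = 4, a_4 = floor((14 + 13)/4) = 6.
  m_5 = 4*6 - 13 = 11, d_5 = (213 - 11^2)/4 = 92/4 = 23, a_5 = floor((14 + 11)/23) = 1.
  m_6 = 23*1 - 11 = 12, d_6 = (213 - 12^2)/23 = 69/23 = 3, a_6 = floor((14 + 12)/3) = 8.
  m_7 = 3*8 - 12 = 12, d_7 = (213 - 12^2)/3 = 69/3 = 23, a_7 = floor((14 + 12)/23) = 1.
  m_8 = 23*1 - 12 = 11, d_8 = (213 - 11^2)/23 = 92/23 = 4, a_8 = floor((14 + 11)/4) = 6.
  m_9 = 4*6 - 11 = 13, d_9 = (213 - 13^2)/4 = 44/4 = 11, a_9 = floor((14 + 13)/11) = 2.
  m_10 = 11*2 - 13 = 9, d_10 = (213 - 9^2)/11 = 132/11 = 12, a_10 = floor((14 + 9)/12) = 1.
  m_11 = 12*1 - 9 = 3, d_11 = (213 - 3^2)/12 = 204/12 = 17, a_11 = floor((14 + 3)/17) = 1.
  m_12 = 17*1 - 3 = 14, d_12 = (213 - 14^2)/17 = 17/17 = 1, a_12 = floor((14 + 14)/1) = 28.
  m_13 = 1*28 - 14 = 14, d_13 = (213 - 14^2)/1 = 17/1 = 17: (m_13, d_13) = (m_1, d_1) = (14, 17), so from here the quotients repeat a_1, ..., a_12; the period length is 12.
Hence the expansion of sqrt(213) is a_0 = 14 followed by the repeating block 1, 1, 2, 6, 1, 8, 1, 6, 2, 1, 1, 28 (period 12).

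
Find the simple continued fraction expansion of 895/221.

Run the Euclidean algorithm on 895 and 221; the successive quotients are the partial quotients a_0, a_1, ... (each step inverts the fractional part left over by the previous one):
  895 = 4*221 + 11, so a_0 = 4.
  221 = 20*11 + 1, so a_1 = 20.
  11 = 11*1 + 0, so a_2 = 11.
The remainder reaches 0 after 3 divisions, so the expansion has 3 partial quotients, read off in order.

[4; 20, 11]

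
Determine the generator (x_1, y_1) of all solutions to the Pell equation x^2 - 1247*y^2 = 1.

(x, y) = (929188, 26313)

First expand sqrt(1247) as a continued fraction. With x_i = (sqrt(1247) + m_i)/d_i and (m_0, d_0) = (0, 1): a_0 = floor(sqrt(1247)) = 35, since 35^2 = 1225 <= 1247 < 1296 = 36^2.
Iterate m_{i+1} = d_i*a_i - m_i, d_{i+1} = (1247 - m_{i+1}^2)/d_i, a_{i+1} = floor((a_0 + m_{i+1})/d_{i+1}):
  m_1 = 1*35 - 0 = 35, d_1 = (1247 - 35^2)/1 = 22/1 = 22, a_1 = floor((35 + 35)/22) = 3.
  m_2 = 22*3 - 35 = 31, d_2 = (1247 - 31^2)/22 = 286/22 = 13, a_2 = floor((35 + 31)/13) = 5.
  m_3 = 13*5 - 31 = 34, d_3 = (1247 - 34^2)/13 = 91/13 = 7, a_3 = floor((35 + 34)/7) = 9.
  m_4 = 7*9 - 34 = 29, d_4 = (1247 - 29^2)/7 = 406/7 = 58, a_4 = floor((35 + 29)/58) = 1.
  m_5 = 58*1 - 29 = 29, d_5 = (1247 - 29^2)/58 = 406/58 = 7, a_5 = floor((35 + 29)/7) = 9.
  m_6 = 7*9 - 29 = 34, d_6 = (1247 - 34^2)/7 = 91/7 = 13, a_6 = floor((35 + 34)/13) = 5.
  m_7 = 13*5 - 34 = 31, d_7 = (1247 - 31^2)/13 = 286/13 = 22, a_7 = floor((35 + 31)/22) = 3.
  m_8 = 22*3 - 31 = 35, d_8 = (1247 - 35^2)/22 = 22/22 = 1, a_8 = floor((35 + 35)/1) = 70.
  m_9 = 1*70 - 35 = 35, d_9 = (1247 - 35^2)/1 = 22/1 = 22: (m_9, d_9) = (m_1, d_1) = (35, 22), so from here the quotients repeat a_1, ..., a_8; the period length is 8.
So sqrt(1247) = [35; (3, 5, 9, 1, 9, 5, 3, 70)] with period length k = 8.
k is even, so the fundamental solution of x^2 - 1247y^2 = 1 is (p_{k-1}, q_{k-1}) = (p_7, q_7); compute convergents through index 7.
Convergents (p_i = a_i*p_{i-1} + p_{i-2}, q_i = a_i*q_{i-1} + q_{i-2} with p_{-2}=0, p_{-1}=1, q_{-2}=1, q_{-1}=0):
  i=0: a_0=35, p_0 = 35*1 + 0 = 35, q_0 = 35*0 + 1 = 1.
  i=1: a_1=3, p_1 = 3*35 + 1 = 106, q_1 = 3*1 + 0 = 3.
  i=2: a_2=5, p_2 = 5*106 + 35 = 565, q_2 = 5*3 + 1 = 16.
  i=3: a_3=9, p_3 = 9*565 + 106 = 5191, q_3 = 9*16 + 3 = 147.
  i=4: a_4=1, p_4 = 1*5191 + 565 = 5756, q_4 = 1*147 + 16 = 163.
  i=5: a_5=9, p_5 = 9*5756 + 5191 = 56995, q_5 = 9*163 + 147 = 1614.
  i=6: a_6=5, p_6 = 5*56995 + 5756 = 290731, q_6 = 5*1614 + 163 = 8233.
  i=7: a_7=3, p_7 = 3*290731 + 56995 = 929188, q_7 = 3*8233 + 1614 = 26313.
Check: 929188^2 - 1247*26313^2 = 863390339344 - 863390339343 = 1, so (x, y) = (929188, 26313) solves the equation, and by the theorem it is the least positive solution.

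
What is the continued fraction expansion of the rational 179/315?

[0; 1, 1, 3, 6, 7]

Run the Euclidean algorithm on 179 and 315; the successive quotients are the partial quotients a_0, a_1, ... (each step inverts the fractional part left over by the previous one):
  179 = 0*315 + 179, so a_0 = 0.
  315 = 1*179 + 136, so a_1 = 1.
  179 = 1*136 + 43, so a_2 = 1.
  136 = 3*43 + 7, so a_3 = 3.
  43 = 6*7 + 1, so a_4 = 6.
  7 = 7*1 + 0, so a_5 = 7.
The remainder reaches 0 after 6 divisions, so the expansion has 6 partial quotients, read off in order.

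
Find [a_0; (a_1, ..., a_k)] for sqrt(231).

[15; (5, 30)]

Write x_i = (sqrt(231) + m_i)/d_i with (m_0, d_0) = (0, 1). a_0 = floor(sqrt(231)) = 15, since 15^2 = 225 <= 231 < 256 = 16^2.
Iterate m_{i+1} = d_i*a_i - m_i, d_{i+1} = (231 - m_{i+1}^2)/d_i, a_{i+1} = floor((a_0 + m_{i+1})/d_{i+1}):
  m_1 = 1*15 - 0 = 15, d_1 = (231 - 15^2)/1 = 6/1 = 6, a_1 = floor((15 + 15)/6) = 5.
  m_2 = 6*5 - 15 = 15, d_2 = (231 - 15^2)/6 = 6/6 = 1, a_2 = floor((15 + 15)/1) = 30.
  m_3 = 1*30 - 15 = 15, d_3 = (231 - 15^2)/1 = 6/1 = 6: (m_3, d_3) = (m_1, d_1) = (15, 6), so from here the quotients repeat a_1, a_2; the period length is 2.
Hence the expansion of sqrt(231) is a_0 = 15 followed by the repeating block 5, 30 (period 2).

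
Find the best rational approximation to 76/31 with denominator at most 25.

Expand x = 76/31 as a continued fraction with the Euclidean algorithm:
  76 = 2*31 + 14, so a_0 = 2.
  31 = 2*14 + 3, so a_1 = 2.
  14 = 4*3 + 2, so a_2 = 4.
  3 = 1*2 + 1, so a_3 = 1.
  2 = 2*1 + 0, so a_4 = 2.
so x = [2; 2, 4, 1, 2].
Convergents (p_i = a_i*p_{i-1} + p_{i-2}, q_i = a_i*q_{i-1} + q_{i-2} with p_{-2}=0, p_{-1}=1, q_{-2}=1, q_{-1}=0), until the denominator exceeds 25:
  i=0: a_0=2, p_0 = 2*1 + 0 = 2, q_0 = 2*0 + 1 = 1.
  i=1: a_1=2, p_1 = 2*2 + 1 = 5, q_1 = 2*1 + 0 = 2.
  i=2: a_2=4, p_2 = 4*5 + 2 = 22, q_2 = 4*2 + 1 = 9.
  i=3: a_3=1, p_3 = 1*22 + 5 = 27, q_3 = 1*9 + 2 = 11.
  i=4: a_4=2, p_4 = 2*27 + 22 = 76, q_4 = 2*11 + 9 = 31.
q_4 = 31 > 25, so the last convergent with denominator <= 25 is p_3/q_3 = 27/11.
The closest fraction with denominator <= 25 is either p_3/q_3 or the intermediate fraction (k*p_3 + p_2)/(k*q_3 + q_2) with the largest k >= 1 whose denominator stays <= 25; these approach x as k grows, and every other convergent or intermediate fraction in range is farther away.
Largest k: floor((25 - q_2)/q_3) = floor((25 - 9)/11) = 1.
That gives (1*27 + 22)/(1*11 + 9) = 49/20.
Compare the errors: |x - 27/11| = |76*11 - 27*31|/(31*11) = 1/341, and |x - 49/20| = |76*20 - 49*31|/(31*20) = 1/620.
Cross-multiplying, 1*341 = 341 < 620 = 1*620, so 1/620 is smaller: the intermediate fraction 49/20 is closer to x than 27/11.

49/20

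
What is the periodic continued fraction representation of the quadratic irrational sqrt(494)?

[22; (4, 2, 2, 1, 2, 1, 2, 2, 4, 44)]

Write x_i = (sqrt(494) + m_i)/d_i with (m_0, d_0) = (0, 1). a_0 = floor(sqrt(494)) = 22, since 22^2 = 484 <= 494 < 529 = 23^2.
Iterate m_{i+1} = d_i*a_i - m_i, d_{i+1} = (494 - m_{i+1}^2)/d_i, a_{i+1} = floor((a_0 + m_{i+1})/d_{i+1}):
  m_1 = 1*22 - 0 = 22, d_1 = (494 - 22^2)/1 = 10/1 = 10, a_1 = floor((22 + 22)/10) = 4.
  m_2 = 10*4 - 22 = 18, d_2 = (494 - 18^2)/10 = 170/10 = 17, a_2 = floor((22 + 18)/17) = 2.
  m_3 = 17*2 - 18 = 16, d_3 = (494 - 16^2)/17 = 238/17 = 14, a_3 = floor((22 + 16)/14) = 2.
  m_4 = 14*2 - 16 = 12, d_4 = (494 - 12^2)/14 = 350/14 = 25, a_4 = floor((22 + 12)/25) = 1.
  m_5 = 25*1 - 12 = 13, d_5 = (494 - 13^2)/25 = 325/25 = 13, a_5 = floor((22 + 13)/13) = 2.
  m_6 = 13*2 - 13 = 13, d_6 = (494 - 13^2)/13 = 325/13 = 25, a_6 = floor((22 + 13)/25) = 1.
  m_7 = 25*1 - 13 = 12, d_7 = (494 - 12^2)/25 = 350/25 = 14, a_7 = floor((22 + 12)/14) = 2.
  m_8 = 14*2 - 12 = 16, d_8 = (494 - 16^2)/14 = 238/14 = 17, a_8 = floor((22 + 16)/17) = 2.
  m_9 = 17*2 - 16 = 18, d_9 = (494 - 18^2)/17 = 170/17 = 10, a_9 = floor((22 + 18)/10) = 4.
  m_10 = 10*4 - 18 = 22, d_10 = (494 - 22^2)/10 = 10/10 = 1, a_10 = floor((22 + 22)/1) = 44.
  m_11 = 1*44 - 22 = 22, d_11 = (494 - 22^2)/1 = 10/1 = 10: (m_11, d_11) = (m_1, d_1) = (22, 10), so from here the quotients repeat a_1, ..., a_10; the period length is 10.
Hence the expansion of sqrt(494) is a_0 = 22 followed by the repeating block 4, 2, 2, 1, 2, 1, 2, 2, 4, 44 (period 10).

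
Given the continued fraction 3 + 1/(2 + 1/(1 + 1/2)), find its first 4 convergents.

3/1, 7/2, 10/3, 27/8

Using the convergent recurrence p_i = a_i*p_{i-1} + p_{i-2}, q_i = a_i*q_{i-1} + q_{i-2} with p_{-2}=0, p_{-1}=1, q_{-2}=1, q_{-1}=0:
  i=0: a_0=3, p_0 = 3*1 + 0 = 3, q_0 = 3*0 + 1 = 1.
  i=1: a_1=2, p_1 = 2*3 + 1 = 7, q_1 = 2*1 + 0 = 2.
  i=2: a_2=1, p_2 = 1*7 + 3 = 10, q_2 = 1*2 + 1 = 3.
  i=3: a_3=2, p_3 = 2*10 + 7 = 27, q_3 = 2*3 + 2 = 8.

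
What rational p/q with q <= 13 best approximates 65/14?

51/11

Expand x = 65/14 as a continued fraction with the Euclidean algorithm:
  65 = 4*14 + 9, so a_0 = 4.
  14 = 1*9 + 5, so a_1 = 1.
  9 = 1*5 + 4, so a_2 = 1.
  5 = 1*4 + 1, so a_3 = 1.
  4 = 4*1 + 0, so a_4 = 4.
so x = [4; 1, 1, 1, 4].
Convergents (p_i = a_i*p_{i-1} + p_{i-2}, q_i = a_i*q_{i-1} + q_{i-2} with p_{-2}=0, p_{-1}=1, q_{-2}=1, q_{-1}=0), until the denominator exceeds 13:
  i=0: a_0=4, p_0 = 4*1 + 0 = 4, q_0 = 4*0 + 1 = 1.
  i=1: a_1=1, p_1 = 1*4 + 1 = 5, q_1 = 1*1 + 0 = 1.
  i=2: a_2=1, p_2 = 1*5 + 4 = 9, q_2 = 1*1 + 1 = 2.
  i=3: a_3=1, p_3 = 1*9 + 5 = 14, q_3 = 1*2 + 1 = 3.
  i=4: a_4=4, p_4 = 4*14 + 9 = 65, q_4 = 4*3 + 2 = 14.
q_4 = 14 > 13, so the last convergent with denominator <= 13 is p_3/q_3 = 14/3.
The closest fraction with denominator <= 13 is either p_3/q_3 or the intermediate fraction (k*p_3 + p_2)/(k*q_3 + q_2) with the largest k >= 1 whose denominator stays <= 13; these approach x as k grows, and every other convergent or intermediate fraction in range is farther away.
Largest k: floor((13 - q_2)/q_3) = floor((13 - 2)/3) = 3.
That gives (3*14 + 9)/(3*3 + 2) = 51/11.
Compare the errors: |x - 14/3| = |65*3 - 14*14|/(14*3) = 1/42, and |x - 51/11| = |65*11 - 51*14|/(14*11) = 1/154.
Cross-multiplying, 1*42 = 42 < 154 = 1*154, so 1/154 is smaller: the intermediate fraction 51/11 is closer to x than 14/3.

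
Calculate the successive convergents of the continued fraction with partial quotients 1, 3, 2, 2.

Using the convergent recurrence p_i = a_i*p_{i-1} + p_{i-2}, q_i = a_i*q_{i-1} + q_{i-2} with p_{-2}=0, p_{-1}=1, q_{-2}=1, q_{-1}=0:
  i=0: a_0=1, p_0 = 1*1 + 0 = 1, q_0 = 1*0 + 1 = 1.
  i=1: a_1=3, p_1 = 3*1 + 1 = 4, q_1 = 3*1 + 0 = 3.
  i=2: a_2=2, p_2 = 2*4 + 1 = 9, q_2 = 2*3 + 1 = 7.
  i=3: a_3=2, p_3 = 2*9 + 4 = 22, q_3 = 2*7 + 3 = 17.

1/1, 4/3, 9/7, 22/17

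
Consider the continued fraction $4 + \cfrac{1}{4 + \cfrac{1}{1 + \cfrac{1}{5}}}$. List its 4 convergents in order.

4/1, 17/4, 21/5, 122/29

Using the convergent recurrence p_i = a_i*p_{i-1} + p_{i-2}, q_i = a_i*q_{i-1} + q_{i-2} with p_{-2}=0, p_{-1}=1, q_{-2}=1, q_{-1}=0:
  i=0: a_0=4, p_0 = 4*1 + 0 = 4, q_0 = 4*0 + 1 = 1.
  i=1: a_1=4, p_1 = 4*4 + 1 = 17, q_1 = 4*1 + 0 = 4.
  i=2: a_2=1, p_2 = 1*17 + 4 = 21, q_2 = 1*4 + 1 = 5.
  i=3: a_3=5, p_3 = 5*21 + 17 = 122, q_3 = 5*5 + 4 = 29.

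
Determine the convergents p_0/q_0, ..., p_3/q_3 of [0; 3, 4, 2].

0/1, 1/3, 4/13, 9/29

Using the convergent recurrence p_i = a_i*p_{i-1} + p_{i-2}, q_i = a_i*q_{i-1} + q_{i-2} with p_{-2}=0, p_{-1}=1, q_{-2}=1, q_{-1}=0:
  i=0: a_0=0, p_0 = 0*1 + 0 = 0, q_0 = 0*0 + 1 = 1.
  i=1: a_1=3, p_1 = 3*0 + 1 = 1, q_1 = 3*1 + 0 = 3.
  i=2: a_2=4, p_2 = 4*1 + 0 = 4, q_2 = 4*3 + 1 = 13.
  i=3: a_3=2, p_3 = 2*4 + 1 = 9, q_3 = 2*13 + 3 = 29.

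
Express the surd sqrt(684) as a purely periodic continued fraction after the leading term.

Write x_i = (sqrt(684) + m_i)/d_i with (m_0, d_0) = (0, 1). a_0 = floor(sqrt(684)) = 26, since 26^2 = 676 <= 684 < 729 = 27^2.
Iterate m_{i+1} = d_i*a_i - m_i, d_{i+1} = (684 - m_{i+1}^2)/d_i, a_{i+1} = floor((a_0 + m_{i+1})/d_{i+1}):
  m_1 = 1*26 - 0 = 26, d_1 = (684 - 26^2)/1 = 8/1 = 8, a_1 = floor((26 + 26)/8) = 6.
  m_2 = 8*6 - 26 = 22, d_2 = (684 - 22^2)/8 = 200/8 = 25, a_2 = floor((26 + 22)/25) = 1.
  m_3 = 25*1 - 22 = 3, d_3 = (684 - 3^2)/25 = 675/25 = 27, a_3 = floor((26 + 3)/27) = 1.
  m_4 = 27*1 - 3 = 24, d_4 = (684 - 24^2)/27 = 108/27 = 4, a_4 = floor((26 + 24)/4) = 12.
  m_5 = 4*12 - 24 = 24, d_5 = (684 - 24^2)/4 = 108/4 = 27, a_5 = floor((26 + 24)/27) = 1.
  m_6 = 27*1 - 24 = 3, d_6 = (684 - 3^2)/27 = 675/27 = 25, a_6 = floor((26 + 3)/25) = 1.
  m_7 = 25*1 - 3 = 22, d_7 = (684 - 22^2)/25 = 200/25 = 8, a_7 = floor((26 + 22)/8) = 6.
  m_8 = 8*6 - 22 = 26, d_8 = (684 - 26^2)/8 = 8/8 = 1, a_8 = floor((26 + 26)/1) = 52.
  m_9 = 1*52 - 26 = 26, d_9 = (684 - 26^2)/1 = 8/1 = 8: (m_9, d_9) = (m_1, d_1) = (26, 8), so from here the quotients repeat a_1, ..., a_8; the period length is 8.
Hence the expansion of sqrt(684) is a_0 = 26 followed by the repeating block 6, 1, 1, 12, 1, 1, 6, 52 (period 8).

[26; (6, 1, 1, 12, 1, 1, 6, 52)]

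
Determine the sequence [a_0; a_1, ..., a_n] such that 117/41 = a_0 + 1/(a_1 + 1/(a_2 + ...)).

[2; 1, 5, 1, 5]

Run the Euclidean algorithm on 117 and 41; the successive quotients are the partial quotients a_0, a_1, ... (each step inverts the fractional part left over by the previous one):
  117 = 2*41 + 35, so a_0 = 2.
  41 = 1*35 + 6, so a_1 = 1.
  35 = 5*6 + 5, so a_2 = 5.
  6 = 1*5 + 1, so a_3 = 1.
  5 = 5*1 + 0, so a_4 = 5.
The remainder reaches 0 after 5 divisions, so the expansion has 5 partial quotients, read off in order.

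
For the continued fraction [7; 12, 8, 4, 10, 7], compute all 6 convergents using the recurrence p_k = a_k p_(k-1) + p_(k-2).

Using the convergent recurrence p_i = a_i*p_{i-1} + p_{i-2}, q_i = a_i*q_{i-1} + q_{i-2} with p_{-2}=0, p_{-1}=1, q_{-2}=1, q_{-1}=0:
  i=0: a_0=7, p_0 = 7*1 + 0 = 7, q_0 = 7*0 + 1 = 1.
  i=1: a_1=12, p_1 = 12*7 + 1 = 85, q_1 = 12*1 + 0 = 12.
  i=2: a_2=8, p_2 = 8*85 + 7 = 687, q_2 = 8*12 + 1 = 97.
  i=3: a_3=4, p_3 = 4*687 + 85 = 2833, q_3 = 4*97 + 12 = 400.
  i=4: a_4=10, p_4 = 10*2833 + 687 = 29017, q_4 = 10*400 + 97 = 4097.
  i=5: a_5=7, p_5 = 7*29017 + 2833 = 205952, q_5 = 7*4097 + 400 = 29079.

7/1, 85/12, 687/97, 2833/400, 29017/4097, 205952/29079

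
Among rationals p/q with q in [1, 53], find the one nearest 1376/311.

Expand x = 1376/311 as a continued fraction with the Euclidean algorithm:
  1376 = 4*311 + 132, so a_0 = 4.
  311 = 2*132 + 47, so a_1 = 2.
  132 = 2*47 + 38, so a_2 = 2.
  47 = 1*38 + 9, so a_3 = 1.
  38 = 4*9 + 2, so a_4 = 4.
  9 = 4*2 + 1, so a_5 = 4.
  2 = 2*1 + 0, so a_6 = 2.
so x = [4; 2, 2, 1, 4, 4, 2].
Convergents (p_i = a_i*p_{i-1} + p_{i-2}, q_i = a_i*q_{i-1} + q_{i-2} with p_{-2}=0, p_{-1}=1, q_{-2}=1, q_{-1}=0), until the denominator exceeds 53:
  i=0: a_0=4, p_0 = 4*1 + 0 = 4, q_0 = 4*0 + 1 = 1.
  i=1: a_1=2, p_1 = 2*4 + 1 = 9, q_1 = 2*1 + 0 = 2.
  i=2: a_2=2, p_2 = 2*9 + 4 = 22, q_2 = 2*2 + 1 = 5.
  i=3: a_3=1, p_3 = 1*22 + 9 = 31, q_3 = 1*5 + 2 = 7.
  i=4: a_4=4, p_4 = 4*31 + 22 = 146, q_4 = 4*7 + 5 = 33.
  i=5: a_5=4, p_5 = 4*146 + 31 = 615, q_5 = 4*33 + 7 = 139.
q_5 = 139 > 53, so the last convergent with denominator <= 53 is p_4/q_4 = 146/33.
The closest fraction with denominator <= 53 is either p_4/q_4 or the intermediate fraction (k*p_4 + p_3)/(k*q_4 + q_3) with the largest k >= 1 whose denominator stays <= 53; these approach x as k grows, and every other convergent or intermediate fraction in range is farther away.
Largest k: floor((53 - q_3)/q_4) = floor((53 - 7)/33) = 1.
That gives (1*146 + 31)/(1*33 + 7) = 177/40.
Compare the errors: |x - 146/33| = |1376*33 - 146*311|/(311*33) = 2/10263, and |x - 177/40| = |1376*40 - 177*311|/(311*40) = 7/12440.
Cross-multiplying, 2*12440 = 24880 < 71841 = 7*10263, so 2/10263 is smaller: the convergent 146/33 is closer to x than 177/40.

146/33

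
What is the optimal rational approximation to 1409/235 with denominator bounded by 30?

6/1

Expand x = 1409/235 as a continued fraction with the Euclidean algorithm:
  1409 = 5*235 + 234, so a_0 = 5.
  235 = 1*234 + 1, so a_1 = 1.
  234 = 234*1 + 0, so a_2 = 234.
so x = [5; 1, 234].
Convergents (p_i = a_i*p_{i-1} + p_{i-2}, q_i = a_i*q_{i-1} + q_{i-2} with p_{-2}=0, p_{-1}=1, q_{-2}=1, q_{-1}=0), until the denominator exceeds 30:
  i=0: a_0=5, p_0 = 5*1 + 0 = 5, q_0 = 5*0 + 1 = 1.
  i=1: a_1=1, p_1 = 1*5 + 1 = 6, q_1 = 1*1 + 0 = 1.
  i=2: a_2=234, p_2 = 234*6 + 5 = 1409, q_2 = 234*1 + 1 = 235.
q_2 = 235 > 30, so the last convergent with denominator <= 30 is p_1/q_1 = 6/1.
The closest fraction with denominator <= 30 is either p_1/q_1 or the intermediate fraction (k*p_1 + p_0)/(k*q_1 + q_0) with the largest k >= 1 whose denominator stays <= 30; these approach x as k grows, and every other convergent or intermediate fraction in range is farther away.
Largest k: floor((30 - q_0)/q_1) = floor((30 - 1)/1) = 29.
That gives (29*6 + 5)/(29*1 + 1) = 179/30.
Compare the errors: |x - 6/1| = |1409*1 - 6*235|/(235*1) = 1/235, and |x - 179/30| = |1409*30 - 179*235|/(235*30) = 205/7050.
Cross-multiplying, 1*7050 = 7050 < 48175 = 205*235, so 1/235 is smaller: the convergent 6/1 is closer to x than 179/30.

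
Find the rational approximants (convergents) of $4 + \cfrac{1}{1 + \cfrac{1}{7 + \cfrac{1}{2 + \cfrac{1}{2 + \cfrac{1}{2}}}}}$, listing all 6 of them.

4/1, 5/1, 39/8, 83/17, 205/42, 493/101

Using the convergent recurrence p_i = a_i*p_{i-1} + p_{i-2}, q_i = a_i*q_{i-1} + q_{i-2} with p_{-2}=0, p_{-1}=1, q_{-2}=1, q_{-1}=0:
  i=0: a_0=4, p_0 = 4*1 + 0 = 4, q_0 = 4*0 + 1 = 1.
  i=1: a_1=1, p_1 = 1*4 + 1 = 5, q_1 = 1*1 + 0 = 1.
  i=2: a_2=7, p_2 = 7*5 + 4 = 39, q_2 = 7*1 + 1 = 8.
  i=3: a_3=2, p_3 = 2*39 + 5 = 83, q_3 = 2*8 + 1 = 17.
  i=4: a_4=2, p_4 = 2*83 + 39 = 205, q_4 = 2*17 + 8 = 42.
  i=5: a_5=2, p_5 = 2*205 + 83 = 493, q_5 = 2*42 + 17 = 101.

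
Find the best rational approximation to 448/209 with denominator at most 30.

Expand x = 448/209 as a continued fraction with the Euclidean algorithm:
  448 = 2*209 + 30, so a_0 = 2.
  209 = 6*30 + 29, so a_1 = 6.
  30 = 1*29 + 1, so a_2 = 1.
  29 = 29*1 + 0, so a_3 = 29.
so x = [2; 6, 1, 29].
Convergents (p_i = a_i*p_{i-1} + p_{i-2}, q_i = a_i*q_{i-1} + q_{i-2} with p_{-2}=0, p_{-1}=1, q_{-2}=1, q_{-1}=0), until the denominator exceeds 30:
  i=0: a_0=2, p_0 = 2*1 + 0 = 2, q_0 = 2*0 + 1 = 1.
  i=1: a_1=6, p_1 = 6*2 + 1 = 13, q_1 = 6*1 + 0 = 6.
  i=2: a_2=1, p_2 = 1*13 + 2 = 15, q_2 = 1*6 + 1 = 7.
  i=3: a_3=29, p_3 = 29*15 + 13 = 448, q_3 = 29*7 + 6 = 209.
q_3 = 209 > 30, so the last convergent with denominator <= 30 is p_2/q_2 = 15/7.
The closest fraction with denominator <= 30 is either p_2/q_2 or the intermediate fraction (k*p_2 + p_1)/(k*q_2 + q_1) with the largest k >= 1 whose denominator stays <= 30; these approach x as k grows, and every other convergent or intermediate fraction in range is farther away.
Largest k: floor((30 - q_1)/q_2) = floor((30 - 6)/7) = 3.
That gives (3*15 + 13)/(3*7 + 6) = 58/27.
Compare the errors: |x - 15/7| = |448*7 - 15*209|/(209*7) = 1/1463, and |x - 58/27| = |448*27 - 58*209|/(209*27) = 26/5643.
Cross-multiplying, 1*5643 = 5643 < 38038 = 26*1463, so 1/1463 is smaller: the convergent 15/7 is closer to x than 58/27.

15/7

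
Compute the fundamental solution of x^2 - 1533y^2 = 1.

First expand sqrt(1533) as a continued fraction. With x_i = (sqrt(1533) + m_i)/d_i and (m_0, d_0) = (0, 1): a_0 = floor(sqrt(1533)) = 39, since 39^2 = 1521 <= 1533 < 1600 = 40^2.
Iterate m_{i+1} = d_i*a_i - m_i, d_{i+1} = (1533 - m_{i+1}^2)/d_i, a_{i+1} = floor((a_0 + m_{i+1})/d_{i+1}):
  m_1 = 1*39 - 0 = 39, d_1 = (1533 - 39^2)/1 = 12/1 = 12, a_1 = floor((39 + 39)/12) = 6.
  m_2 = 12*6 - 39 = 33, d_2 = (1533 - 33^2)/12 = 444/12 = 37, a_2 = floor((39 + 33)/37) = 1.
  m_3 = 37*1 - 33 = 4, d_3 = (1533 - 4^2)/37 = 1517/37 = 41, a_3 = floor((39 + 4)/41) = 1.
  m_4 = 41*1 - 4 = 37, d_4 = (1533 - 37^2)/41 = 164/41 = 4, a_4 = floor((39 + 37)/4) = 19.
  m_5 = 4*19 - 37 = 39, d_5 = (1533 - 39^2)/4 = 12/4 = 3, a_5 = floor((39 + 39)/3) = 26.
  m_6 = 3*26 - 39 = 39, d_6 = (1533 - 39^2)/3 = 12/3 = 4, a_6 = floor((39 + 39)/4) = 19.
  m_7 = 4*19 - 39 = 37, d_7 = (1533 - 37^2)/4 = 164/4 = 41, a_7 = floor((39 + 37)/41) = 1.
  m_8 = 41*1 - 37 = 4, d_8 = (1533 - 4^2)/41 = 1517/41 = 37, a_8 = floor((39 + 4)/37) = 1.
  m_9 = 37*1 - 4 = 33, d_9 = (1533 - 33^2)/37 = 444/37 = 12, a_9 = floor((39 + 33)/12) = 6.
  m_10 = 12*6 - 33 = 39, d_10 = (1533 - 39^2)/12 = 12/12 = 1, a_10 = floor((39 + 39)/1) = 78.
  m_11 = 1*78 - 39 = 39, d_11 = (1533 - 39^2)/1 = 12/1 = 12: (m_11, d_11) = (m_1, d_1) = (39, 12), so from here the quotients repeat a_1, ..., a_10; the period length is 10.
So sqrt(1533) = [39; (6, 1, 1, 19, 26, 19, 1, 1, 6, 78)] with period length k = 10.
k is even, so the fundamental solution of x^2 - 1533y^2 = 1 is (p_{k-1}, q_{k-1}) = (p_9, q_9); compute convergents through index 9.
Convergents (p_i = a_i*p_{i-1} + p_{i-2}, q_i = a_i*q_{i-1} + q_{i-2} with p_{-2}=0, p_{-1}=1, q_{-2}=1, q_{-1}=0):
  i=0: a_0=39, p_0 = 39*1 + 0 = 39, q_0 = 39*0 + 1 = 1.
  i=1: a_1=6, p_1 = 6*39 + 1 = 235, q_1 = 6*1 + 0 = 6.
  i=2: a_2=1, p_2 = 1*235 + 39 = 274, q_2 = 1*6 + 1 = 7.
  i=3: a_3=1, p_3 = 1*274 + 235 = 509, q_3 = 1*7 + 6 = 13.
  i=4: a_4=19, p_4 = 19*509 + 274 = 9945, q_4 = 19*13 + 7 = 254.
  i=5: a_5=26, p_5 = 26*9945 + 509 = 259079, q_5 = 26*254 + 13 = 6617.
  i=6: a_6=19, p_6 = 19*259079 + 9945 = 4932446, q_6 = 19*6617 + 254 = 125977.
  i=7: a_7=1, p_7 = 1*4932446 + 259079 = 5191525, q_7 = 1*125977 + 6617 = 132594.
  i=8: a_8=1, p_8 = 1*5191525 + 4932446 = 10123971, q_8 = 1*132594 + 125977 = 258571.
  i=9: a_9=6, p_9 = 6*10123971 + 5191525 = 65935351, q_9 = 6*258571 + 132594 = 1684020.
Check: 65935351^2 - 1533*1684020^2 = 4347470511493201 - 4347470511493200 = 1, so (x, y) = (65935351, 1684020) solves the equation, and by the theorem it is the least positive solution.

(x, y) = (65935351, 1684020)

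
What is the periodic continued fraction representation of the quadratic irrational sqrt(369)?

Write x_i = (sqrt(369) + m_i)/d_i with (m_0, d_0) = (0, 1). a_0 = floor(sqrt(369)) = 19, since 19^2 = 361 <= 369 < 400 = 20^2.
Iterate m_{i+1} = d_i*a_i - m_i, d_{i+1} = (369 - m_{i+1}^2)/d_i, a_{i+1} = floor((a_0 + m_{i+1})/d_{i+1}):
  m_1 = 1*19 - 0 = 19, d_1 = (369 - 19^2)/1 = 8/1 = 8, a_1 = floor((19 + 19)/8) = 4.
  m_2 = 8*4 - 19 = 13, d_2 = (369 - 13^2)/8 = 200/8 = 25, a_2 = floor((19 + 13)/25) = 1.
  m_3 = 25*1 - 13 = 12, d_3 = (369 - 12^2)/25 = 225/25 = 9, a_3 = floor((19 + 12)/9) = 3.
  m_4 = 9*3 - 12 = 15, d_4 = (369 - 15^2)/9 = 144/9 = 16, a_4 = floor((19 + 15)/16) = 2.
  m_5 = 16*2 - 15 = 17, d_5 = (369 - 17^2)/16 = 80/16 = 5, a_5 = floor((19 + 17)/5) = 7.
  m_6 = 5*7 - 17 = 18, d_6 = (369 - 18^2)/5 = 45/5 = 9, a_6 = floor((19 + 18)/9) = 4.
  m_7 = 9*4 - 18 = 18, d_7 = (369 - 18^2)/9 = 45/9 = 5, a_7 = floor((19 + 18)/5) = 7.
  m_8 = 5*7 - 18 = 17, d_8 = (369 - 17^2)/5 = 80/5 = 16, a_8 = floor((19 + 17)/16) = 2.
  m_9 = 16*2 - 17 = 15, d_9 = (369 - 15^2)/16 = 144/16 = 9, a_9 = floor((19 + 15)/9) = 3.
  m_10 = 9*3 - 15 = 12, d_10 = (369 - 12^2)/9 = 225/9 = 25, a_10 = floor((19 + 12)/25) = 1.
  m_11 = 25*1 - 12 = 13, d_11 = (369 - 13^2)/25 = 200/25 = 8, a_11 = floor((19 + 13)/8) = 4.
  m_12 = 8*4 - 13 = 19, d_12 = (369 - 19^2)/8 = 8/8 = 1, a_12 = floor((19 + 19)/1) = 38.
  m_13 = 1*38 - 19 = 19, d_13 = (369 - 19^2)/1 = 8/1 = 8: (m_13, d_13) = (m_1, d_1) = (19, 8), so from here the quotients repeat a_1, ..., a_12; the period length is 12.
Hence the expansion of sqrt(369) is a_0 = 19 followed by the repeating block 4, 1, 3, 2, 7, 4, 7, 2, 3, 1, 4, 38 (period 12).

[19; (4, 1, 3, 2, 7, 4, 7, 2, 3, 1, 4, 38)]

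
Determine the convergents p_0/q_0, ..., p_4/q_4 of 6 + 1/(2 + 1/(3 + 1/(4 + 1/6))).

6/1, 13/2, 45/7, 193/30, 1203/187

Using the convergent recurrence p_i = a_i*p_{i-1} + p_{i-2}, q_i = a_i*q_{i-1} + q_{i-2} with p_{-2}=0, p_{-1}=1, q_{-2}=1, q_{-1}=0:
  i=0: a_0=6, p_0 = 6*1 + 0 = 6, q_0 = 6*0 + 1 = 1.
  i=1: a_1=2, p_1 = 2*6 + 1 = 13, q_1 = 2*1 + 0 = 2.
  i=2: a_2=3, p_2 = 3*13 + 6 = 45, q_2 = 3*2 + 1 = 7.
  i=3: a_3=4, p_3 = 4*45 + 13 = 193, q_3 = 4*7 + 2 = 30.
  i=4: a_4=6, p_4 = 6*193 + 45 = 1203, q_4 = 6*30 + 7 = 187.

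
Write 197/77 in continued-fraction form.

Run the Euclidean algorithm on 197 and 77; the successive quotients are the partial quotients a_0, a_1, ... (each step inverts the fractional part left over by the previous one):
  197 = 2*77 + 43, so a_0 = 2.
  77 = 1*43 + 34, so a_1 = 1.
  43 = 1*34 + 9, so a_2 = 1.
  34 = 3*9 + 7, so a_3 = 3.
  9 = 1*7 + 2, so a_4 = 1.
  7 = 3*2 + 1, so a_5 = 3.
  2 = 2*1 + 0, so a_6 = 2.
The remainder reaches 0 after 7 divisions, so the expansion has 7 partial quotients, read off in order.

[2; 1, 1, 3, 1, 3, 2]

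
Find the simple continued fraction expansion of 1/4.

Run the Euclidean algorithm on 1 and 4; the successive quotients are the partial quotients a_0, a_1, ... (each step inverts the fractional part left over by the previous one):
  1 = 0*4 + 1, so a_0 = 0.
  4 = 4*1 + 0, so a_1 = 4.
The remainder reaches 0 after 2 divisions, so the expansion has 2 partial quotients, read off in order.

[0; 4]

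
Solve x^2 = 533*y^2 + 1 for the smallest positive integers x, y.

First expand sqrt(533) as a continued fraction. With x_i = (sqrt(533) + m_i)/d_i and (m_0, d_0) = (0, 1): a_0 = floor(sqrt(533)) = 23, since 23^2 = 529 <= 533 < 576 = 24^2.
Iterate m_{i+1} = d_i*a_i - m_i, d_{i+1} = (533 - m_{i+1}^2)/d_i, a_{i+1} = floor((a_0 + m_{i+1})/d_{i+1}):
  m_1 = 1*23 - 0 = 23, d_1 = (533 - 23^2)/1 = 4/1 = 4, a_1 = floor((23 + 23)/4) = 11.
  m_2 = 4*11 - 23 = 21, d_2 = (533 - 21^2)/4 = 92/4 = 23, a_2 = floor((23 + 21)/23) = 1.
  m_3 = 23*1 - 21 = 2, d_3 = (533 - 2^2)/23 = 529/23 = 23, a_3 = floor((23 + 2)/23) = 1.
  m_4 = 23*1 - 2 = 21, d_4 = (533 - 21^2)/23 = 92/23 = 4, a_4 = floor((23 + 21)/4) = 11.
  m_5 = 4*11 - 21 = 23, d_5 = (533 - 23^2)/4 = 4/4 = 1, a_5 = floor((23 + 23)/1) = 46.
  m_6 = 1*46 - 23 = 23, d_6 = (533 - 23^2)/1 = 4/1 = 4: (m_6, d_6) = (m_1, d_1) = (23, 4), so from here the quotients repeat a_1, ..., a_5; the period length is 5.
So sqrt(533) = [23; (11, 1, 1, 11, 46)] with period length k = 5.
k is odd, so (p_{k-1}, q_{k-1}) only solves x^2 - 533y^2 = -1 and the fundamental solution of x^2 - 533y^2 = 1 is (p_{2k-1}, q_{2k-1}) = (p_9, q_9); compute convergents through index 9, running through the period twice.
Convergents (p_i = a_i*p_{i-1} + p_{i-2}, q_i = a_i*q_{i-1} + q_{i-2} with p_{-2}=0, p_{-1}=1, q_{-2}=1, q_{-1}=0):
  i=0: a_0=23, p_0 = 23*1 + 0 = 23, q_0 = 23*0 + 1 = 1.
  i=1: a_1=11, p_1 = 11*23 + 1 = 254, q_1 = 11*1 + 0 = 11.
  i=2: a_2=1, p_2 = 1*254 + 23 = 277, q_2 = 1*11 + 1 = 12.
  i=3: a_3=1, p_3 = 1*277 + 254 = 531, q_3 = 1*12 + 11 = 23.
  i=4: a_4=11, p_4 = 11*531 + 277 = 6118, q_4 = 11*23 + 12 = 265.
  i=5: a_5=46, p_5 = 46*6118 + 531 = 281959, q_5 = 46*265 + 23 = 12213.
  i=6: a_6=11, p_6 = 11*281959 + 6118 = 3107667, q_6 = 11*12213 + 265 = 134608.
  i=7: a_7=1, p_7 = 1*3107667 + 281959 = 3389626, q_7 = 1*134608 + 12213 = 146821.
  i=8: a_8=1, p_8 = 1*3389626 + 3107667 = 6497293, q_8 = 1*146821 + 134608 = 281429.
  i=9: a_9=11, p_9 = 11*6497293 + 3389626 = 74859849, q_9 = 11*281429 + 146821 = 3242540.
Indeed p_4^2 - 533*q_4^2 = 37429924 - 37429925 = -1, not +1.
Check: 74859849^2 - 533*3242540^2 = 5603996992302801 - 5603996992302800 = 1, so (x, y) = (74859849, 3242540) solves the equation, and by the theorem it is the least positive solution.

(x, y) = (74859849, 3242540)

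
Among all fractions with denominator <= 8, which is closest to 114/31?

11/3

Expand x = 114/31 as a continued fraction with the Euclidean algorithm:
  114 = 3*31 + 21, so a_0 = 3.
  31 = 1*21 + 10, so a_1 = 1.
  21 = 2*10 + 1, so a_2 = 2.
  10 = 10*1 + 0, so a_3 = 10.
so x = [3; 1, 2, 10].
Convergents (p_i = a_i*p_{i-1} + p_{i-2}, q_i = a_i*q_{i-1} + q_{i-2} with p_{-2}=0, p_{-1}=1, q_{-2}=1, q_{-1}=0), until the denominator exceeds 8:
  i=0: a_0=3, p_0 = 3*1 + 0 = 3, q_0 = 3*0 + 1 = 1.
  i=1: a_1=1, p_1 = 1*3 + 1 = 4, q_1 = 1*1 + 0 = 1.
  i=2: a_2=2, p_2 = 2*4 + 3 = 11, q_2 = 2*1 + 1 = 3.
  i=3: a_3=10, p_3 = 10*11 + 4 = 114, q_3 = 10*3 + 1 = 31.
q_3 = 31 > 8, so the last convergent with denominator <= 8 is p_2/q_2 = 11/3.
The closest fraction with denominator <= 8 is either p_2/q_2 or the intermediate fraction (k*p_2 + p_1)/(k*q_2 + q_1) with the largest k >= 1 whose denominator stays <= 8; these approach x as k grows, and every other convergent or intermediate fraction in range is farther away.
Largest k: floor((8 - q_1)/q_2) = floor((8 - 1)/3) = 2.
That gives (2*11 + 4)/(2*3 + 1) = 26/7.
Compare the errors: |x - 11/3| = |114*3 - 11*31|/(31*3) = 1/93, and |x - 26/7| = |114*7 - 26*31|/(31*7) = 8/217.
Cross-multiplying, 1*217 = 217 < 744 = 8*93, so 1/93 is smaller: the convergent 11/3 is closer to x than 26/7.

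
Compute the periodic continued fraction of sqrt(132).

Write x_i = (sqrt(132) + m_i)/d_i with (m_0, d_0) = (0, 1). a_0 = floor(sqrt(132)) = 11, since 11^2 = 121 <= 132 < 144 = 12^2.
Iterate m_{i+1} = d_i*a_i - m_i, d_{i+1} = (132 - m_{i+1}^2)/d_i, a_{i+1} = floor((a_0 + m_{i+1})/d_{i+1}):
  m_1 = 1*11 - 0 = 11, d_1 = (132 - 11^2)/1 = 11/1 = 11, a_1 = floor((11 + 11)/11) = 2.
  m_2 = 11*2 - 11 = 11, d_2 = (132 - 11^2)/11 = 11/11 = 1, a_2 = floor((11 + 11)/1) = 22.
  m_3 = 1*22 - 11 = 11, d_3 = (132 - 11^2)/1 = 11/1 = 11: (m_3, d_3) = (m_1, d_1) = (11, 11), so from here the quotients repeat a_1, a_2; the period length is 2.
Hence the expansion of sqrt(132) is a_0 = 11 followed by the repeating block 2, 22 (period 2).

[11; (2, 22)]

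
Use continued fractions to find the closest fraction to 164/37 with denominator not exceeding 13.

Expand x = 164/37 as a continued fraction with the Euclidean algorithm:
  164 = 4*37 + 16, so a_0 = 4.
  37 = 2*16 + 5, so a_1 = 2.
  16 = 3*5 + 1, so a_2 = 3.
  5 = 5*1 + 0, so a_3 = 5.
so x = [4; 2, 3, 5].
Convergents (p_i = a_i*p_{i-1} + p_{i-2}, q_i = a_i*q_{i-1} + q_{i-2} with p_{-2}=0, p_{-1}=1, q_{-2}=1, q_{-1}=0), until the denominator exceeds 13:
  i=0: a_0=4, p_0 = 4*1 + 0 = 4, q_0 = 4*0 + 1 = 1.
  i=1: a_1=2, p_1 = 2*4 + 1 = 9, q_1 = 2*1 + 0 = 2.
  i=2: a_2=3, p_2 = 3*9 + 4 = 31, q_2 = 3*2 + 1 = 7.
  i=3: a_3=5, p_3 = 5*31 + 9 = 164, q_3 = 5*7 + 2 = 37.
q_3 = 37 > 13, so the last convergent with denominator <= 13 is p_2/q_2 = 31/7.
The closest fraction with denominator <= 13 is either p_2/q_2 or the intermediate fraction (k*p_2 + p_1)/(k*q_2 + q_1) with the largest k >= 1 whose denominator stays <= 13; these approach x as k grows, and every other convergent or intermediate fraction in range is farther away.
Largest k: floor((13 - q_1)/q_2) = floor((13 - 2)/7) = 1.
That gives (1*31 + 9)/(1*7 + 2) = 40/9.
Compare the errors: |x - 31/7| = |164*7 - 31*37|/(37*7) = 1/259, and |x - 40/9| = |164*9 - 40*37|/(37*9) = 4/333.
Cross-multiplying, 1*333 = 333 < 1036 = 4*259, so 1/259 is smaller: the convergent 31/7 is closer to x than 40/9.

31/7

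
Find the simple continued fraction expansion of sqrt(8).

Write x_i = (sqrt(8) + m_i)/d_i with (m_0, d_0) = (0, 1). a_0 = floor(sqrt(8)) = 2, since 2^2 = 4 <= 8 < 9 = 3^2.
Iterate m_{i+1} = d_i*a_i - m_i, d_{i+1} = (8 - m_{i+1}^2)/d_i, a_{i+1} = floor((a_0 + m_{i+1})/d_{i+1}):
  m_1 = 1*2 - 0 = 2, d_1 = (8 - 2^2)/1 = 4/1 = 4, a_1 = floor((2 + 2)/4) = 1.
  m_2 = 4*1 - 2 = 2, d_2 = (8 - 2^2)/4 = 4/4 = 1, a_2 = floor((2 + 2)/1) = 4.
  m_3 = 1*4 - 2 = 2, d_3 = (8 - 2^2)/1 = 4/1 = 4: (m_3, d_3) = (m_1, d_1) = (2, 4), so from here the quotients repeat a_1, a_2; the period length is 2.
Hence the expansion of sqrt(8) is a_0 = 2 followed by the repeating block 1, 4 (period 2).

[2; (1, 4)]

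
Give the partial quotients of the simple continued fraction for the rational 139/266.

Run the Euclidean algorithm on 139 and 266; the successive quotients are the partial quotients a_0, a_1, ... (each step inverts the fractional part left over by the previous one):
  139 = 0*266 + 139, so a_0 = 0.
  266 = 1*139 + 127, so a_1 = 1.
  139 = 1*127 + 12, so a_2 = 1.
  127 = 10*12 + 7, so a_3 = 10.
  12 = 1*7 + 5, so a_4 = 1.
  7 = 1*5 + 2, so a_5 = 1.
  5 = 2*2 + 1, so a_6 = 2.
  2 = 2*1 + 0, so a_7 = 2.
The remainder reaches 0 after 8 divisions, so the expansion has 8 partial quotients, read off in order.

[0; 1, 1, 10, 1, 1, 2, 2]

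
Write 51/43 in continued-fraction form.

[1; 5, 2, 1, 2]

Run the Euclidean algorithm on 51 and 43; the successive quotients are the partial quotients a_0, a_1, ... (each step inverts the fractional part left over by the previous one):
  51 = 1*43 + 8, so a_0 = 1.
  43 = 5*8 + 3, so a_1 = 5.
  8 = 2*3 + 2, so a_2 = 2.
  3 = 1*2 + 1, so a_3 = 1.
  2 = 2*1 + 0, so a_4 = 2.
The remainder reaches 0 after 5 divisions, so the expansion has 5 partial quotients, read off in order.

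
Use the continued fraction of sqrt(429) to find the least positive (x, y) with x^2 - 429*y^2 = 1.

First expand sqrt(429) as a continued fraction. With x_i = (sqrt(429) + m_i)/d_i and (m_0, d_0) = (0, 1): a_0 = floor(sqrt(429)) = 20, since 20^2 = 400 <= 429 < 441 = 21^2.
Iterate m_{i+1} = d_i*a_i - m_i, d_{i+1} = (429 - m_{i+1}^2)/d_i, a_{i+1} = floor((a_0 + m_{i+1})/d_{i+1}):
  m_1 = 1*20 - 0 = 20, d_1 = (429 - 20^2)/1 = 29/1 = 29, a_1 = floor((20 + 20)/29) = 1.
  m_2 = 29*1 - 20 = 9, d_2 = (429 - 9^2)/29 = 348/29 = 12, a_2 = floor((20 + 9)/12) = 2.
  m_3 = 12*2 - 9 = 15, d_3 = (429 - 15^2)/12 = 204/12 = 17, a_3 = floor((20 + 15)/17) = 2.
  m_4 = 17*2 - 15 = 19, d_4 = (429 - 19^2)/17 = 68/17 = 4, a_4 = floor((20 + 19)/4) = 9.
  m_5 = 4*9 - 19 = 17, d_5 = (429 - 17^2)/4 = 140/4 = 35, a_5 = floor((20 + 17)/35) = 1.
  m_6 = 35*1 - 17 = 18, d_6 = (429 - 18^2)/35 = 105/35 = 3, a_6 = floor((20 + 18)/3) = 12.
  m_7 = 3*12 - 18 = 18, d_7 = (429 - 18^2)/3 = 105/3 = 35, a_7 = floor((20 + 18)/35) = 1.
  m_8 = 35*1 - 18 = 17, d_8 = (429 - 17^2)/35 = 140/35 = 4, a_8 = floor((20 + 17)/4) = 9.
  m_9 = 4*9 - 17 = 19, d_9 = (429 - 19^2)/4 = 68/4 = 17, a_9 = floor((20 + 19)/17) = 2.
  m_10 = 17*2 - 19 = 15, d_10 = (429 - 15^2)/17 = 204/17 = 12, a_10 = floor((20 + 15)/12) = 2.
  m_11 = 12*2 - 15 = 9, d_11 = (429 - 9^2)/12 = 348/12 = 29, a_11 = floor((20 + 9)/29) = 1.
  m_12 = 29*1 - 9 = 20, d_12 = (429 - 20^2)/29 = 29/29 = 1, a_12 = floor((20 + 20)/1) = 40.
  m_13 = 1*40 - 20 = 20, d_13 = (429 - 20^2)/1 = 29/1 = 29: (m_13, d_13) = (m_1, d_1) = (20, 29), so from here the quotients repeat a_1, ..., a_12; the period length is 12.
So sqrt(429) = [20; (1, 2, 2, 9, 1, 12, 1, 9, 2, 2, 1, 40)] with period length k = 12.
k is even, so the fundamental solution of x^2 - 429y^2 = 1 is (p_{k-1}, q_{k-1}) = (p_11, q_11); compute convergents through index 11.
Convergents (p_i = a_i*p_{i-1} + p_{i-2}, q_i = a_i*q_{i-1} + q_{i-2} with p_{-2}=0, p_{-1}=1, q_{-2}=1, q_{-1}=0):
  i=0: a_0=20, p_0 = 20*1 + 0 = 20, q_0 = 20*0 + 1 = 1.
  i=1: a_1=1, p_1 = 1*20 + 1 = 21, q_1 = 1*1 + 0 = 1.
  i=2: a_2=2, p_2 = 2*21 + 20 = 62, q_2 = 2*1 + 1 = 3.
  i=3: a_3=2, p_3 = 2*62 + 21 = 145, q_3 = 2*3 + 1 = 7.
  i=4: a_4=9, p_4 = 9*145 + 62 = 1367, q_4 = 9*7 + 3 = 66.
  i=5: a_5=1, p_5 = 1*1367 + 145 = 1512, q_5 = 1*66 + 7 = 73.
  i=6: a_6=12, p_6 = 12*1512 + 1367 = 19511, q_6 = 12*73 + 66 = 942.
  i=7: a_7=1, p_7 = 1*19511 + 1512 = 21023, q_7 = 1*942 + 73 = 1015.
  i=8: a_8=9, p_8 = 9*21023 + 19511 = 208718, q_8 = 9*1015 + 942 = 10077.
  i=9: a_9=2, p_9 = 2*208718 + 21023 = 438459, q_9 = 2*10077 + 1015 = 21169.
  i=10: a_10=2, p_10 = 2*438459 + 208718 = 1085636, q_10 = 2*21169 + 10077 = 52415.
  i=11: a_11=1, p_11 = 1*1085636 + 438459 = 1524095, q_11 = 1*52415 + 21169 = 73584.
Check: 1524095^2 - 429*73584^2 = 2322865569025 - 2322865569024 = 1, so (x, y) = (1524095, 73584) solves the equation, and by the theorem it is the least positive solution.

(x, y) = (1524095, 73584)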